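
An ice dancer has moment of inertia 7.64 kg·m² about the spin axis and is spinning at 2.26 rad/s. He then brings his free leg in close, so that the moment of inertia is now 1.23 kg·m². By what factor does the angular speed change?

Angular momentum about the spin axis is conserved since the torque about it is zero.
ω₂/ω₁ = I₁/I₂ = 7.640 / 1.230 = 6.211.

ω₂/ω₁ ≈ 6.21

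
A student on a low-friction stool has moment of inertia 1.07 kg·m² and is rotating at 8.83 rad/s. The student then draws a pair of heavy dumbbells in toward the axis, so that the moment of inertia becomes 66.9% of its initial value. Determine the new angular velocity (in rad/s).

No external torque acts about the spin axis, so angular momentum is conserved.
I₂ = 0.669 × 1.07 = 0.7158 kg·m².
ω₂ = I₁ω₁ / I₂ = (1.070)(8.83 rad/s) / (0.7158) = 13.20 rad/s.

ω₂ ≈ 13.2 rad/s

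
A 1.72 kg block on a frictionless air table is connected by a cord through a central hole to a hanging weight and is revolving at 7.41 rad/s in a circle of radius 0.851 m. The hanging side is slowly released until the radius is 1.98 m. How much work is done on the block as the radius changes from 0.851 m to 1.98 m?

W ≈ -27.9 J

No torque about the axis ⇒ m r₁² ω₁ = m r₂² ω₂.
ω₂ = ω₁ (r₁/r₂)² = (7.41)(0.851/1.98)² = 1.369 rad/s.
W = ΔKE = ½m(v₂² − v₁²) = -27.88 J.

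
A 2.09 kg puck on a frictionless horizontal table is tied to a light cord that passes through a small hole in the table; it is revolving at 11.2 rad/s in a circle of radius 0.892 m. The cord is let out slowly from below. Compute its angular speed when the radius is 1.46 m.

The constraining force is radial, so m r² ω about the center is conserved.
ω₂ = ω₁ (r₁/r₂)² = (11.2)(0.892/1.46)² = 4.181 rad/s.

ω₂ ≈ 4.18 rad/s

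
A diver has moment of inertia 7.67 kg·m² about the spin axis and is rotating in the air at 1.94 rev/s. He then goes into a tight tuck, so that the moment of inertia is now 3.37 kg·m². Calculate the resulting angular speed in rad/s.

ω₂ ≈ 27.7 rad/s

With no external torque about the axis, L is conserved: I₁ω₁ = I₂ω₂.
ω₂ = I₁ω₁ / I₂ = (7.670)(1.94 rev/s) / (3.370) = 4.415 rev/s = 27.74 rad/s.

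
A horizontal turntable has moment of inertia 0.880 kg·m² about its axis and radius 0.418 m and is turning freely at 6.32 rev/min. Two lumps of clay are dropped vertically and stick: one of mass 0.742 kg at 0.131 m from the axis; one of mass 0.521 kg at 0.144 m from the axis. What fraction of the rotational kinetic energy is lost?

fraction ≈ 0.0260

No external torque acts about the axis; L_before = L_after.
Added inertia Σmr² = (0.742)(0.131)² + (0.521)(0.144)² = 0.02354 kg·m²; I_f = 0.8800 + 0.02354 = 0.9035 kg·m².
ω_f = I_p ω_i / I_f = (0.8800)(6.32) / 0.9035 = 6.155 rpm.
KE_i = ½(0.8800)(0.6618 rad/s)² = 0.1927 J; KE_f = ½(0.9035)(0.6446)² = 0.1877 J.
Fraction lost = 0.02605.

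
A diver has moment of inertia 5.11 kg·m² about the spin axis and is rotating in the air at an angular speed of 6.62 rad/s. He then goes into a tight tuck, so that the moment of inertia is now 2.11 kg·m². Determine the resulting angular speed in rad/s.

ω₂ ≈ 16.0 rad/s

With no external torque about the axis, L is conserved: I₁ω₁ = I₂ω₂.
ω₂ = I₁ω₁ / I₂ = (5.110)(6.62 rad/s) / (2.110) = 16.03 rad/s.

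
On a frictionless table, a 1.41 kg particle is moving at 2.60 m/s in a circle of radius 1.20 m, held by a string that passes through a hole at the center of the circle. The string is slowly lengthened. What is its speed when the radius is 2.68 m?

v₂ ≈ 1.16 m/s

The only horizontal force on the mass is along the cord (radial), so it exerts no torque about the hole and angular momentum m v r is conserved.
v₂ = v₁ r₁ / r₂ = (2.60)(1.20) / (2.68) = 1.164 m/s.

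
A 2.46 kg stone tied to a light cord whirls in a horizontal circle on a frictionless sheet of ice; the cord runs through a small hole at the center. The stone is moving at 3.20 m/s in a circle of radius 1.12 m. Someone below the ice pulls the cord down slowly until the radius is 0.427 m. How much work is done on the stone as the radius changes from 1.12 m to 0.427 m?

W ≈ 74.1 J

Central (radial) force ⇒ zero torque about the center ⇒ m v r is constant.
v₂ = v₁ r₁ / r₂ = (3.20)(1.12) / (0.427) = 8.393 m/s.
W = ΔKE = ½m(v₂² − v₁²) = 74.06 J.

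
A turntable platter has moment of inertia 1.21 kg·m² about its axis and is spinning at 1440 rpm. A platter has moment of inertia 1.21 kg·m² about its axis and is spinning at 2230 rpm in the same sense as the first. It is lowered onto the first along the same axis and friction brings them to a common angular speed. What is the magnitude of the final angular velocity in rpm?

|ω_f| ≈ 1830 rpm

No external torque acts about the common axis, so total angular momentum is conserved.
Taking A's sense as positive: L = (1.210)(1440) + (1.210)(2230) = 4441 kg·m²·rpm.
Combined I = 1.210 + 1.210 = 2.420 kg·m².
ω_f = L / I = 4441 / 2.420 = 1835 rpm.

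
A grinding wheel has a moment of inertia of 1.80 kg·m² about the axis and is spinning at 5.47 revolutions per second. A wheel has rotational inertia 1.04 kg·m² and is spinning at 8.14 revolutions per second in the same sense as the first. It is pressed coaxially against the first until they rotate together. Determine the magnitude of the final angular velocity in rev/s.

No external torque acts about the common axis, so total angular momentum is conserved.
Taking A's sense as positive: L = (1.800)(5.47) + (1.040)(8.14) = 18.31 kg·m²·rev/s.
Combined I = 1.800 + 1.040 = 2.840 kg·m².
ω_f = L / I = 18.31 / 2.840 = 6.448 rev/s.

|ω_f| ≈ 6.45 rev/s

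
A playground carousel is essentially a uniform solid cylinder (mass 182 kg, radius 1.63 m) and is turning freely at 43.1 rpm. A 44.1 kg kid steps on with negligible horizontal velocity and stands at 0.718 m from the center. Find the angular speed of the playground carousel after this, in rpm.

No external torque acts about the center; L_before = L_after.
I_p = ½(182)(1.63)² = 241.8 kg·m².
Added inertia Σmr² = (44.1)(0.718)² = 22.73 kg·m²; I_f = 241.8 + 22.73 = 264.5 kg·m².
ω_f = I_p ω_i / I_f = (241.8)(43.1) / 264.5 = 39.40 rpm.

ω_f ≈ 39.4 rpm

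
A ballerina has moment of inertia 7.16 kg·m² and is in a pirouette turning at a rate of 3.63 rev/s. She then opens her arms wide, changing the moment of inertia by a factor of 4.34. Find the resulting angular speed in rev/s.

ω₂ ≈ 0.836 rev/s

No external torque acts about the spin axis, so angular momentum is conserved.
I₂ = 4.34 × 7.16 = 31.07 kg·m².
ω₂ = I₁ω₁ / I₂ = (7.160)(3.63 rev/s) / (31.07) = 0.8364 rev/s.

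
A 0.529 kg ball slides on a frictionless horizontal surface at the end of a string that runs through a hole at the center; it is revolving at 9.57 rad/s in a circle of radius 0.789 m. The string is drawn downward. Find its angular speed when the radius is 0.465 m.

The constraining force is radial, so m r² ω about the center is conserved.
ω₂ = ω₁ (r₁/r₂)² = (9.57)(0.789/0.465)² = 27.55 rad/s.

ω₂ ≈ 27.6 rad/s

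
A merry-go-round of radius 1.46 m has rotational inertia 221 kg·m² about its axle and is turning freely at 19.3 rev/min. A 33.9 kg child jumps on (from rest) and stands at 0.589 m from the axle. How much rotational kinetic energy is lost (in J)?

energy lost ≈ 22.8 J

No external torque acts about the axle; L_before = L_after.
Added inertia Σmr² = (33.9)(0.589)² = 11.76 kg·m²; I_f = 221.0 + 11.76 = 232.8 kg·m².
ω_f = I_p ω_i / I_f = (221.0)(19.3) / 232.8 = 18.32 rpm.
KE_i = ½(221.0)(2.021 rad/s)² = 451.4 J; KE_f = ½(232.8)(1.919)² = 428.6 J.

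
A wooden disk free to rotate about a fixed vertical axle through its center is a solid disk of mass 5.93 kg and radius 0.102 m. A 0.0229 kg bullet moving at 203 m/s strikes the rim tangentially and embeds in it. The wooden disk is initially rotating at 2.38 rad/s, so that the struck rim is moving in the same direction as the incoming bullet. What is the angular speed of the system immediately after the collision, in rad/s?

|ω_f| ≈ 17.6 rad/s

About the axle the impulsive forces during the collision are internal, so angular momentum about that axis is conserved.
I_p = ½(5.93)(0.102)² = 0.03085 kg·m². Taking the sense of the bullet's angular momentum as positive, L_{bullet} = m v R = (0.0229)(203)(0.102) = 0.4742 kg·m²/s.
L_i = +I_p ω_p + m v R = +(0.03085)(2.38) + 0.4742 = 0.5476 kg·m²/s.
After sticking, I_f = I_p + m R² = 0.03085 + (0.0229)(0.102)² = 0.03109 kg·m².
ω_f = L_i / I_f = 0.5476 / 0.03109 = 17.62 rad/s.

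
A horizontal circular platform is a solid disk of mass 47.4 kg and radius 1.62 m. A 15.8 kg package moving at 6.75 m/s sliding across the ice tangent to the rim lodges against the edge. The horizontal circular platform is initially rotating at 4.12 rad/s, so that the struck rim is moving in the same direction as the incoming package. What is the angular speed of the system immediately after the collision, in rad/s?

About the central axle the impulsive forces during the collision are internal, so angular momentum about that axis is conserved.
I_p = ½(47.4)(1.62)² = 62.20 kg·m². Taking the sense of the package's angular momentum as positive, L_{package} = m v R = (15.8)(6.75)(1.62) = 172.8 kg·m²/s.
L_i = +I_p ω_p + m v R = +(62.20)(4.12) + 172.8 = 429.0 kg·m²/s.
After sticking, I_f = I_p + m R² = 62.20 + (15.8)(1.62)² = 103.7 kg·m².
ω_f = L_i / I_f = 429.0 / 103.7 = 4.139 rad/s.

|ω_f| ≈ 4.14 rad/s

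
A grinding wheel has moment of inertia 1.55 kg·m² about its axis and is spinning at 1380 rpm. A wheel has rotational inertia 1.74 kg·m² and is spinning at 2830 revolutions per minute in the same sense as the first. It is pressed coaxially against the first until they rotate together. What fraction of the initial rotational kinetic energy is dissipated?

fraction ≈ 0.102

No external torque acts about the common axis, so total angular momentum is conserved.
Taking A's sense as positive: L = (1.550)(1380) + (1.740)(2830) = 7063 kg·m²·rpm.
Combined I = 1.550 + 1.740 = 3.290 kg·m².
ω_f = L / I = 7063 / 3.290 = 2147 rpm.
KE_i = ½ΣIω² = 92600 J; KE_f = ½(3.290)(224.8)² = 83140 J.
Fraction dissipated = (KE_i − KE_f)/KE_i = 0.1021.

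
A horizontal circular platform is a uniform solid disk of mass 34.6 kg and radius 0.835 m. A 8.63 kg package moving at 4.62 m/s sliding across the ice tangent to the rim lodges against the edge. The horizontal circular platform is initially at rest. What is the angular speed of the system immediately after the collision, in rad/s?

|ω_f| ≈ 1.84 rad/s

The axle reaction passes through the central axle and exerts no torque about it; angular momentum about the central axle is conserved through the impact.
I_p = ½(34.6)(0.835)² = 12.06 kg·m². Taking the sense of the package's angular momentum as positive, L_{package} = m v R = (8.63)(4.62)(0.835) = 33.29 kg·m²/s.
L_i = 0 + 33.29 = 33.29 kg·m²/s.
After sticking, I_f = I_p + m R² = 12.06 + (8.63)(0.835)² = 18.08 kg·m².
ω_f = L_i / I_f = 33.29 / 18.08 = 1.841 rad/s.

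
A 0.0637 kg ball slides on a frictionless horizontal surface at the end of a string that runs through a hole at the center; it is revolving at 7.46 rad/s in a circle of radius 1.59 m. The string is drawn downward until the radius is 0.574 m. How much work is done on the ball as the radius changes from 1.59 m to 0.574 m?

No torque about the axis ⇒ m r₁² ω₁ = m r₂² ω₂.
ω₂ = ω₁ (r₁/r₂)² = (7.46)(1.59/0.574)² = 57.24 rad/s.
W = ΔKE = ½m(v₂² − v₁²) = 29.90 J.

W ≈ 29.9 J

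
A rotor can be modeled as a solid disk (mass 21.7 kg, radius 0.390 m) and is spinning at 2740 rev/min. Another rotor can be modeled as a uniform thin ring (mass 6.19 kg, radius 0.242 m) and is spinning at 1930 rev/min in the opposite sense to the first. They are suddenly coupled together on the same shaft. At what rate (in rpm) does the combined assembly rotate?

|ω_f| ≈ 1900 rpm

No external torque acts about the common axis, so total angular momentum is conserved.
Moments of inertia: I_A = ½(21.7)(0.390)² = 1.650 kg·m²; I_B = (6.19)(0.242)² = 0.3625 kg·m².
Taking A's sense as positive: L = (1.650)(2740) − (0.3625)(1930) = 3822 kg·m²·rpm.
Combined I = 1.650 + 0.3625 = 2.013 kg·m².
ω_f = L / I = 3822 / 2.013 = 1899 rpm.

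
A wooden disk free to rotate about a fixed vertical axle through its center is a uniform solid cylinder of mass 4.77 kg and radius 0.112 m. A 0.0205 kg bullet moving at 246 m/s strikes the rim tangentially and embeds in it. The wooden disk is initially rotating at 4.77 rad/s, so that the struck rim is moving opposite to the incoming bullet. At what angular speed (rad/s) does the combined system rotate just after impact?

The axle reaction passes through the axle and exerts no torque about it; angular momentum about the axle is conserved through the impact.
I_p = ½(4.77)(0.112)² = 0.02992 kg·m². Taking the sense of the bullet's angular momentum as positive, L_{bullet} = m v R = (0.0205)(246)(0.112) = 0.5648 kg·m²/s.
L_i = −I_p ω_p + m v R = −(0.02992)(4.77) + 0.5648 = 0.4221 kg·m²/s.
After sticking, I_f = I_p + m R² = 0.02992 + (0.0205)(0.112)² = 0.03017 kg·m².
ω_f = L_i / I_f = 0.4221 / 0.03017 = 13.99 rad/s.

|ω_f| ≈ 14.0 rad/s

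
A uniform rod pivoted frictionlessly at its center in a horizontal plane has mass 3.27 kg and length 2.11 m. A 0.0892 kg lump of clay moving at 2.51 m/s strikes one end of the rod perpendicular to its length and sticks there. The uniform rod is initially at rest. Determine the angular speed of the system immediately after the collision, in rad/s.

|ω_f| ≈ 0.180 rad/s

The axle reaction passes through the pivot and exerts no torque about it; angular momentum about the pivot is conserved through the impact.
I_p = (1/12)(3.27)(2.11)² = 1.213 kg·m². Taking the sense of the lump of clay's angular momentum as positive, L_{lump} = m v R = (0.0892)(2.51)(2.11/2) = 0.2362 kg·m²/s.
L_i = 0 + 0.2362 = 0.2362 kg·m²/s.
After sticking, I_f = I_p + m R² = 1.213 + (0.0892)(2.11/2)² = 1.312 kg·m².
ω_f = L_i / I_f = 0.2362 / 1.312 = 0.1800 rad/s.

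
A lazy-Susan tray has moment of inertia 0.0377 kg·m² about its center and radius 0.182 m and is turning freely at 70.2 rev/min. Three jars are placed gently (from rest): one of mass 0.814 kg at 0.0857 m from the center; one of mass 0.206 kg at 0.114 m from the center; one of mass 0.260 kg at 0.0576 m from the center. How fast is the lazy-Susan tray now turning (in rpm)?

ω_f ≈ 56.0 rpm

No external torque acts about the center; L_before = L_after.
Added inertia Σmr² = (0.814)(0.0857)² + (0.206)(0.114)² + (0.260)(0.0576)² = 0.009518 kg·m²; I_f = 0.03770 + 0.009518 = 0.04722 kg·m².
ω_f = I_p ω_i / I_f = (0.03770)(70.2) / 0.04722 = 56.05 rpm.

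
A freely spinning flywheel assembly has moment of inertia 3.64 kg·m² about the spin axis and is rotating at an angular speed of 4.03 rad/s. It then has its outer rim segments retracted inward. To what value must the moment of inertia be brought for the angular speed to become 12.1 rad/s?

I₂ ≈ 1.21 kg·m²

Angular momentum about the spin axis is conserved since the torque about it is zero.
I₂ = I₁ω₁ / ω₂ = (3.64)(4.03) / (12.1) = 1.212 kg·m².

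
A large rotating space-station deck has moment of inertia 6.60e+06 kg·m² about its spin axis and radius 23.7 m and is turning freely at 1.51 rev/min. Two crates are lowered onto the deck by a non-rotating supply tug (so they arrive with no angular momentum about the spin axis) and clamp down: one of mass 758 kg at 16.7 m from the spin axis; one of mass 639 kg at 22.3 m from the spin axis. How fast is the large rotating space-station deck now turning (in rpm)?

No external torque acts about the spin axis; L_before = L_after.
Added inertia Σmr² = (758)(16.7)² + (639)(22.3)² = 5.292e+05 kg·m²; I_f = 6.600e+06 + 5.292e+05 = 7.129e+06 kg·m².
ω_f = I_p ω_i / I_f = (6.600e+06)(1.51) / 7.129e+06 = 1.398 rpm.

ω_f ≈ 1.40 rpm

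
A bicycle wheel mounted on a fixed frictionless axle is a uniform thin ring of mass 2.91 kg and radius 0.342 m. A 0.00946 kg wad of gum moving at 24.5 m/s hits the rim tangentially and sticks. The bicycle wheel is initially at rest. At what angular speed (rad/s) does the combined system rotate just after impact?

|ω_f| ≈ 0.232 rad/s

About the axle the impulsive forces during the collision are internal, so angular momentum about that axis is conserved.
I_p = (2.91)(0.342)² = 0.3404 kg·m². Taking the sense of the wad of gum's angular momentum as positive, L_{wad} = m v R = (0.00946)(24.5)(0.342) = 0.07927 kg·m²/s.
L_i = 0 + 0.07927 = 0.07927 kg·m²/s.
After sticking, I_f = I_p + m R² = 0.3404 + (0.00946)(0.342)² = 0.3415 kg·m².
ω_f = L_i / I_f = 0.07927 / 0.3415 = 0.2321 rad/s.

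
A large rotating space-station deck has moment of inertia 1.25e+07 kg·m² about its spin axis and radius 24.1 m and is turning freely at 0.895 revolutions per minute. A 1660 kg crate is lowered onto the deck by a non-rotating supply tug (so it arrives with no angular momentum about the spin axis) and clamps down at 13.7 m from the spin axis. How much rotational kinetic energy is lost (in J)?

energy lost ≈ 1340 J

The added mass arrives with no angular momentum about the spin axis, and any external torque about the spin axis is negligible, so the system's angular momentum is conserved.
Added inertia Σmr² = (1660)(13.7)² = 3.116e+05 kg·m²; I_f = 1.250e+07 + 3.116e+05 = 1.281e+07 kg·m².
ω_f = I_p ω_i / I_f = (1.250e+07)(0.895) / 1.281e+07 = 0.8732 rpm.
KE_i = ½(1.250e+07)(0.09372 rad/s)² = 54900 J; KE_f = ½(1.281e+07)(0.09144)² = 53570 J.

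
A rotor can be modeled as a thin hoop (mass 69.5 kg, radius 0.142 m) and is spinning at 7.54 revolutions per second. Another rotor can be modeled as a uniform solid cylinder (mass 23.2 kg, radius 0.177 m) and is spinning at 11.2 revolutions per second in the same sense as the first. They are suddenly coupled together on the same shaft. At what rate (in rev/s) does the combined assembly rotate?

|ω_f| ≈ 8.29 rev/s

No external torque acts about the common axis, so total angular momentum is conserved.
Moments of inertia: I_A = (69.5)(0.142)² = 1.401 kg·m²; I_B = ½(23.2)(0.177)² = 0.3634 kg·m².
Taking A's sense as positive: L = (1.401)(7.54) + (0.3634)(11.2) = 14.64 kg·m²·rev/s.
Combined I = 1.401 + 0.3634 = 1.765 kg·m².
ω_f = L / I = 14.64 / 1.765 = 8.294 rev/s.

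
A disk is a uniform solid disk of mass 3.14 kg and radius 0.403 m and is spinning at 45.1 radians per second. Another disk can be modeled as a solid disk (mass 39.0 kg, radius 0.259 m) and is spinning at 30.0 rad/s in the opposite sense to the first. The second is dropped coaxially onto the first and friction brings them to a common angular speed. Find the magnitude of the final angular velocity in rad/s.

The coupling torques are internal; angular momentum about the shared axis is conserved.
Moments of inertia: I_A = ½(3.14)(0.403)² = 0.2550 kg·m²; I_B = ½(39.0)(0.259)² = 1.308 kg·m².
Taking A's sense as positive: L = (0.2550)(45.1) − (1.308)(30.0) = -27.74 kg·m²·rad/s.
Combined I = 0.2550 + 1.308 = 1.563 kg·m².
ω_f = L / I = -27.74 / 1.563 = -17.75 rad/s.

|ω_f| ≈ 17.7 rad/s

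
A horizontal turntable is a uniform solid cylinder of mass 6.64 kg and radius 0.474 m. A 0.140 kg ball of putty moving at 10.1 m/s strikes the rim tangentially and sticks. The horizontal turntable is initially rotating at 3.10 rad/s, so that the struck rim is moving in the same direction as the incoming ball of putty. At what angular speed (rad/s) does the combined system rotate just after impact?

The axle reaction passes through the axle and exerts no torque about it; angular momentum about the axle is conserved through the impact.
I_p = ½(6.64)(0.474)² = 0.7459 kg·m². Taking the sense of the ball of putty's angular momentum as positive, L_{ball} = m v R = (0.140)(10.1)(0.474) = 0.6702 kg·m²/s.
L_i = +I_p ω_p + m v R = +(0.7459)(3.10) + 0.6702 = 2.983 kg·m²/s.
After sticking, I_f = I_p + m R² = 0.7459 + (0.140)(0.474)² = 0.7774 kg·m².
ω_f = L_i / I_f = 2.983 / 0.7774 = 3.837 rad/s.

|ω_f| ≈ 3.84 rad/s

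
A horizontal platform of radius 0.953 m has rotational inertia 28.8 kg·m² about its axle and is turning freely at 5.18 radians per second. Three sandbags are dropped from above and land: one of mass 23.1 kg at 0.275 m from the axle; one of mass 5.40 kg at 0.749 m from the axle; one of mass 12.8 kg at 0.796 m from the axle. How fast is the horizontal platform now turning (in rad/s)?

ω_f ≈ 3.58 rad/s

No external torque acts about the axle; L_before = L_after.
Added inertia Σmr² = (23.1)(0.275)² + (5.40)(0.749)² + (12.8)(0.796)² = 12.89 kg·m²; I_f = 28.80 + 12.89 = 41.69 kg·m².
ω_f = I_p ω_i / I_f = (28.80)(5.18) / 41.69 = 3.579 rad/s.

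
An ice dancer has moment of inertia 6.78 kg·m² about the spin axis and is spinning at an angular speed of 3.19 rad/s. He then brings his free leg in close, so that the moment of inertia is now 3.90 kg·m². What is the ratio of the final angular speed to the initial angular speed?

With no external torque about the axis, L is conserved: I₁ω₁ = I₂ω₂.
ω₂/ω₁ = I₁/I₂ = 6.780 / 3.900 = 1.738.

ω₂/ω₁ ≈ 1.74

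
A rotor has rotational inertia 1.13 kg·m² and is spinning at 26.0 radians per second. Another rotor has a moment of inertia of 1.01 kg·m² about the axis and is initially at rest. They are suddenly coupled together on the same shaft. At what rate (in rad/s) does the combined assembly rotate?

The coupling torques are internal; angular momentum about the shared axis is conserved.
Taking A's sense as positive: L = (1.130)(26.0) = 29.38 kg·m²·rad/s.
Combined I = 1.130 + 1.010 = 2.140 kg·m².
ω_f = L / I = 29.38 / 2.140 = 13.73 rad/s.

|ω_f| ≈ 13.7 rad/s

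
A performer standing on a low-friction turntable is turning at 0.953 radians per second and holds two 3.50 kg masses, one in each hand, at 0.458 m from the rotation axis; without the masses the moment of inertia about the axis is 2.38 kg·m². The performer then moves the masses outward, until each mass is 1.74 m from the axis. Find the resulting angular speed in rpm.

No external torque acts about the spin axis, so angular momentum is conserved.
I₁ = 2.38 + 2(3.50)(0.458)² = 3.848 kg·m²; I₂ = 2.38 + 2(3.50)(1.74)² = 23.57 kg·m².
ω₂ = I₁ω₁ / I₂ = (3.848)(0.953 rad/s) / (23.57) = 0.1556 rad/s = 1.486 rpm.

ω₂ ≈ 1.49 rpm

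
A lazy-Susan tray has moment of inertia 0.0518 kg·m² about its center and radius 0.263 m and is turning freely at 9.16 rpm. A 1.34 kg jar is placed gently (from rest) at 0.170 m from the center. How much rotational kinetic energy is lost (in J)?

energy lost ≈ 0.0102 J

The added mass arrives with no angular momentum about the center, and any external torque about the center is negligible, so the system's angular momentum is conserved.
Added inertia Σmr² = (1.34)(0.170)² = 0.03873 kg·m²; I_f = 0.05180 + 0.03873 = 0.09053 kg·m².
ω_f = I_p ω_i / I_f = (0.05180)(9.16) / 0.09053 = 5.241 rpm.
KE_i = ½(0.05180)(0.9592 rad/s)² = 0.02383 J; KE_f = ½(0.09053)(0.5489)² = 0.01364 J.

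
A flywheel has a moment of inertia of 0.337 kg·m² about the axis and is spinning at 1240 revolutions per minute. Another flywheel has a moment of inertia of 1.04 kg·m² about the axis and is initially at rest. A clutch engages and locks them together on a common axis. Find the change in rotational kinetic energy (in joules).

No external torque acts about the common axis, so total angular momentum is conserved.
Taking A's sense as positive: L = (0.3370)(1240) = 417.9 kg·m²·rpm.
Combined I = 0.3370 + 1.040 = 1.377 kg·m².
ω_f = L / I = 417.9 / 1.377 = 303.5 rpm.
KE_i = ½ΣIω² = 2841 J; KE_f = ½(1.377)(31.78)² = 695.3 J.

ΔKE ≈ -2150 J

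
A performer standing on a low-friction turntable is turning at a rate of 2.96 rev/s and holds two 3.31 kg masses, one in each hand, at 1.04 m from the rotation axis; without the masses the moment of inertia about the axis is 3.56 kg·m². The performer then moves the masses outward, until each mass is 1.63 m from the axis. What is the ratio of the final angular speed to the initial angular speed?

ω₂/ω₁ ≈ 0.507

Angular momentum about the spin axis is conserved since the torque about it is zero.
I₁ = 3.56 + 2(3.31)(1.04)² = 10.72 kg·m²; I₂ = 3.56 + 2(3.31)(1.63)² = 21.15 kg·m².
ω₂/ω₁ = I₁/I₂ = 10.72 / 21.15 = 0.5069.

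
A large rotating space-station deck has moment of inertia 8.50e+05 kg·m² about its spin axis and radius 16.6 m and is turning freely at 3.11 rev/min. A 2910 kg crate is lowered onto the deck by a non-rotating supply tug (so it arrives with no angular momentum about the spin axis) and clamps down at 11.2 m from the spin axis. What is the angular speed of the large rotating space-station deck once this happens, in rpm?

ω_f ≈ 2.18 rpm

The added mass arrives with no angular momentum about the spin axis, and any external torque about the spin axis is negligible, so the system's angular momentum is conserved.
Added inertia Σmr² = (2910)(11.2)² = 3.650e+05 kg·m²; I_f = 8.500e+05 + 3.650e+05 = 1.215e+06 kg·m².
ω_f = I_p ω_i / I_f = (8.500e+05)(3.11) / 1.215e+06 = 2.176 rpm.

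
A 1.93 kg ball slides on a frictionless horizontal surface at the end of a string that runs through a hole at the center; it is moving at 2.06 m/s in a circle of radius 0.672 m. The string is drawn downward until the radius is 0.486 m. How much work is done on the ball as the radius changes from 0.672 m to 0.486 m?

The only horizontal force on the mass is along the cord (radial), so it exerts no torque about the hole and angular momentum m v r is conserved.
v₂ = v₁ r₁ / r₂ = (2.06)(0.672) / (0.486) = 2.848 m/s.
W = ΔKE = ½m(v₂² − v₁²) = 3.734 J.

W ≈ 3.73 J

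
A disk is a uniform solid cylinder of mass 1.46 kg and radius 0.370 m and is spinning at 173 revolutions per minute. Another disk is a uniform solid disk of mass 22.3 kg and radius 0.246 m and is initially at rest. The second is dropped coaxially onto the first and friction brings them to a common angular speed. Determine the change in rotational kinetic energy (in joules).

ΔKE ≈ -14.3 J

The coupling torques are internal; angular momentum about the shared axis is conserved.
Moments of inertia: I_A = ½(1.46)(0.370)² = 0.09994 kg·m²; I_B = ½(22.3)(0.246)² = 0.6748 kg·m².
Taking A's sense as positive: L = (0.09994)(173) = 17.29 kg·m²·rpm.
Combined I = 0.09994 + 0.6748 = 0.7747 kg·m².
ω_f = L / I = 17.29 / 0.7747 = 22.32 rpm.
KE_i = ½ΣIω² = 16.40 J; KE_f = ½(0.7747)(2.337)² = 2.116 J.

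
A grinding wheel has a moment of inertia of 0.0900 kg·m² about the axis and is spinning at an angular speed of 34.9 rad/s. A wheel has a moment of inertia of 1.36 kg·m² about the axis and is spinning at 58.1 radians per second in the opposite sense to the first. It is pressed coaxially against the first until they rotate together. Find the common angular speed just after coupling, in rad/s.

|ω_f| ≈ 52.3 rad/s

The coupling torques are internal; angular momentum about the shared axis is conserved.
Taking A's sense as positive: L = (0.09000)(34.9) − (1.360)(58.1) = -75.88 kg·m²·rad/s.
Combined I = 0.09000 + 1.360 = 1.450 kg·m².
ω_f = L / I = -75.88 / 1.450 = -52.33 rad/s.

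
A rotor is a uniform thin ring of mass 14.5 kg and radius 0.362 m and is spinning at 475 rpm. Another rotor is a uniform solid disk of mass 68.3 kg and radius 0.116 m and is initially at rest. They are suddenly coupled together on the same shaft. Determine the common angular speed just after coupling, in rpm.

|ω_f| ≈ 382 rpm

The coupling torques are internal; angular momentum about the shared axis is conserved.
Moments of inertia: I_A = (14.5)(0.362)² = 1.900 kg·m²; I_B = ½(68.3)(0.116)² = 0.4595 kg·m².
Taking A's sense as positive: L = (1.900)(475) = 902.6 kg·m²·rpm.
Combined I = 1.900 + 0.4595 = 2.360 kg·m².
ω_f = L / I = 902.6 / 2.360 = 382.5 rpm.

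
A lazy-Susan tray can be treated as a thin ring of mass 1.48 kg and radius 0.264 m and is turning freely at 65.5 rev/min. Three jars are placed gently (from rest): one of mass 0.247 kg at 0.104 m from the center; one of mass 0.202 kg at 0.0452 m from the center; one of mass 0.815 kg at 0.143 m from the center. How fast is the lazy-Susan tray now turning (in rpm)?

No external torque acts about the center; L_before = L_after.
I_p = (1.48)(0.264)² = 0.1032 kg·m².
Added inertia Σmr² = (0.247)(0.104)² + (0.202)(0.0452)² + (0.815)(0.143)² = 0.01975 kg·m²; I_f = 0.1032 + 0.01975 = 0.1229 kg·m².
ω_f = I_p ω_i / I_f = (0.1032)(65.5) / 0.1229 = 54.97 rpm.

ω_f ≈ 55.0 rpm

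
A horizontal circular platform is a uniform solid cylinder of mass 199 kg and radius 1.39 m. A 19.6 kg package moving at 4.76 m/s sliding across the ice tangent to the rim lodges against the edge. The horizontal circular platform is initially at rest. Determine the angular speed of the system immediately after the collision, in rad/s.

|ω_f| ≈ 0.564 rad/s

About the central axle the impulsive forces during the collision are internal, so angular momentum about that axis is conserved.
I_p = ½(199)(1.39)² = 192.2 kg·m². Taking the sense of the package's angular momentum as positive, L_{package} = m v R = (19.6)(4.76)(1.39) = 129.7 kg·m²/s.
L_i = 0 + 129.7 = 129.7 kg·m²/s.
After sticking, I_f = I_p + m R² = 192.2 + (19.6)(1.39)² = 230.1 kg·m².
ω_f = L_i / I_f = 129.7 / 230.1 = 0.5636 rad/s.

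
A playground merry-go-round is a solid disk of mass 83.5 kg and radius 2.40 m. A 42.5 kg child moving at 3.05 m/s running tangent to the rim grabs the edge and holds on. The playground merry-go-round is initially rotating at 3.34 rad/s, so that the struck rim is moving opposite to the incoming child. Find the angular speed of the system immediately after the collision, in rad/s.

The axle reaction passes through the axle and exerts no torque about it; angular momentum about the axle is conserved through the impact.
I_p = ½(83.5)(2.40)² = 240.5 kg·m². Taking the sense of the child's angular momentum as positive, L_{child} = m v R = (42.5)(3.05)(2.40) = 311.1 kg·m²/s.
L_i = −I_p ω_p + m v R = −(240.5)(3.34) + 311.1 = -492.1 kg·m²/s.
After sticking, I_f = I_p + m R² = 240.5 + (42.5)(2.40)² = 485.3 kg·m².
ω_f = L_i / I_f = -492.1 / 485.3 = -1.014 rad/s.

|ω_f| ≈ 1.01 rad/s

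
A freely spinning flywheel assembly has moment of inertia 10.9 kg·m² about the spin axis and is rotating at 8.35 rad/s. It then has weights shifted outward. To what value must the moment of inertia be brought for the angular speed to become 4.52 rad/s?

I₂ ≈ 20.1 kg·m²

No external torque acts about the spin axis, so angular momentum is conserved.
I₂ = I₁ω₁ / ω₂ = (10.9)(8.35) / (4.52) = 20.14 kg·m².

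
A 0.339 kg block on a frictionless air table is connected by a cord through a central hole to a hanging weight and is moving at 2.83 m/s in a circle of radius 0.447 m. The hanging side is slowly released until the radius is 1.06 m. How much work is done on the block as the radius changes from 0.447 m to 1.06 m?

Central (radial) force ⇒ zero torque about the center ⇒ m v r is constant.
v₂ = v₁ r₁ / r₂ = (2.83)(0.447) / (1.06) = 1.193 m/s.
W = ΔKE = ½m(v₂² − v₁²) = -1.116 J.

W ≈ -1.12 J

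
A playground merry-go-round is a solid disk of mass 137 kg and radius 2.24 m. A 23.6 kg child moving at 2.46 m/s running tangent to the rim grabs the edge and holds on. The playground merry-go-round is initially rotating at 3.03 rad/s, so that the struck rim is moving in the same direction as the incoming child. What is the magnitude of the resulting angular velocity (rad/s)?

The axle reaction passes through the axle and exerts no torque about it; angular momentum about the axle is conserved through the impact.
I_p = ½(137)(2.24)² = 343.7 kg·m². Taking the sense of the child's angular momentum as positive, L_{child} = m v R = (23.6)(2.46)(2.24) = 130.0 kg·m²/s.
L_i = +I_p ω_p + m v R = +(343.7)(3.03) + 130.0 = 1171 kg·m²/s.
After sticking, I_f = I_p + m R² = 343.7 + (23.6)(2.24)² = 462.1 kg·m².
ω_f = L_i / I_f = 1171 / 462.1 = 2.535 rad/s.

|ω_f| ≈ 2.53 rad/s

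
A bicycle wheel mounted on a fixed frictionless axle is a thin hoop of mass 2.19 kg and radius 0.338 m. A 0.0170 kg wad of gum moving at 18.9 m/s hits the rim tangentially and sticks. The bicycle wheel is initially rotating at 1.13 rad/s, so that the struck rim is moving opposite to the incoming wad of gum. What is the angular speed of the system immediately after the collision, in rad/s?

|ω_f| ≈ 0.691 rad/s

About the axle the impulsive forces during the collision are internal, so angular momentum about that axis is conserved.
I_p = (2.19)(0.338)² = 0.2502 kg·m². Taking the sense of the wad of gum's angular momentum as positive, L_{wad} = m v R = (0.0170)(18.9)(0.338) = 0.1086 kg·m²/s.
L_i = −I_p ω_p + m v R = −(0.2502)(1.13) + 0.1086 = -0.1741 kg·m²/s.
After sticking, I_f = I_p + m R² = 0.2502 + (0.0170)(0.338)² = 0.2521 kg·m².
ω_f = L_i / I_f = -0.1741 / 0.2521 = -0.6906 rad/s.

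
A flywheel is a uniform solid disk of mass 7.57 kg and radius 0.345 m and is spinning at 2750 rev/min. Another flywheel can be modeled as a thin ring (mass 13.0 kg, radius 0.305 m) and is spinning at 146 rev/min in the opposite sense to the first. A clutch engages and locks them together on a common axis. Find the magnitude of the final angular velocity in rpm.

No external torque acts about the common axis, so total angular momentum is conserved.
Moments of inertia: I_A = ½(7.57)(0.345)² = 0.4505 kg·m²; I_B = (13.0)(0.305)² = 1.209 kg·m².
Taking A's sense as positive: L = (0.4505)(2750) − (1.209)(146) = 1062 kg·m²·rpm.
Combined I = 0.4505 + 1.209 = 1.660 kg·m².
ω_f = L / I = 1062 / 1.660 = 640.0 rpm.

|ω_f| ≈ 640 rpm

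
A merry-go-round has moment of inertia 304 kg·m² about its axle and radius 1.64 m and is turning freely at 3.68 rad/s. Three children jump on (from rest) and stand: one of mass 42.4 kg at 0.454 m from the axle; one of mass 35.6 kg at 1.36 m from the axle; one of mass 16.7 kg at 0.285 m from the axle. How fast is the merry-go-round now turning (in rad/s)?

The added mass arrives with no angular momentum about the axle, and any external torque about the axle is negligible, so the system's angular momentum is conserved.
Added inertia Σmr² = (42.4)(0.454)² + (35.6)(1.36)² + (16.7)(0.285)² = 75.94 kg·m²; I_f = 304.0 + 75.94 = 379.9 kg·m².
ω_f = I_p ω_i / I_f = (304.0)(3.68) / 379.9 = 2.944 rad/s.

ω_f ≈ 2.94 rad/s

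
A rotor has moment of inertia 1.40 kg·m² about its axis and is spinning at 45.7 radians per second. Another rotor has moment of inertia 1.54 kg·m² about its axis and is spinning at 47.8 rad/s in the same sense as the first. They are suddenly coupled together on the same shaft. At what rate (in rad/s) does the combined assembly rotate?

The coupling torques are internal; angular momentum about the shared axis is conserved.
Taking A's sense as positive: L = (1.400)(45.7) + (1.540)(47.8) = 137.6 kg·m²·rad/s.
Combined I = 1.400 + 1.540 = 2.940 kg·m².
ω_f = L / I = 137.6 / 2.940 = 46.80 rad/s.

|ω_f| ≈ 46.8 rad/s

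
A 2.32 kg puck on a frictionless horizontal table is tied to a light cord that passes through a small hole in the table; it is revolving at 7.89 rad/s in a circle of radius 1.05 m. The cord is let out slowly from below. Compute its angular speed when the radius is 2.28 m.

ω₂ ≈ 1.67 rad/s

No torque about the axis ⇒ m r₁² ω₁ = m r₂² ω₂.
ω₂ = ω₁ (r₁/r₂)² = (7.89)(1.05/2.28)² = 1.673 rad/s.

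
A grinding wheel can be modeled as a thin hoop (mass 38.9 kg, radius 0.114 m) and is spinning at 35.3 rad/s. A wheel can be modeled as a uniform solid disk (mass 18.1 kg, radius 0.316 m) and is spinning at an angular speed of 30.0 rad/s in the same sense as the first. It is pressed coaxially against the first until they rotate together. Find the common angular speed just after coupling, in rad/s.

The coupling torques are internal; angular momentum about the shared axis is conserved.
Moments of inertia: I_A = (38.9)(0.114)² = 0.5055 kg·m²; I_B = ½(18.1)(0.316)² = 0.9037 kg·m².
Taking A's sense as positive: L = (0.5055)(35.3) + (0.9037)(30.0) = 44.96 kg·m²·rad/s.
Combined I = 0.5055 + 0.9037 = 1.409 kg·m².
ω_f = L / I = 44.96 / 1.409 = 31.90 rad/s.

|ω_f| ≈ 31.9 rad/s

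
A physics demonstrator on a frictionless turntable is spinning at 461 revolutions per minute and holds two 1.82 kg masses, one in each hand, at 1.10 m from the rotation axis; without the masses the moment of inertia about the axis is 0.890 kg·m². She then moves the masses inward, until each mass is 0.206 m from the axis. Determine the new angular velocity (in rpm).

ω₂ ≈ 2340 rpm

Angular momentum about the spin axis is conserved since the torque about it is zero.
I₁ = 0.890 + 2(1.82)(1.10)² = 5.294 kg·m²; I₂ = 0.890 + 2(1.82)(0.206)² = 1.044 kg·m².
ω₂ = I₁ω₁ / I₂ = (5.294)(461 rpm) / (1.044) = 2337 rpm.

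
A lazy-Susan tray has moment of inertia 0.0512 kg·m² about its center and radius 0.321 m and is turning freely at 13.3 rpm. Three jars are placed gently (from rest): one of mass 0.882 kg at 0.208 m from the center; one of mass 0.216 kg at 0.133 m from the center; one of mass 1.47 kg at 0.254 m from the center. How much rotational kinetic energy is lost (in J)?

No external torque acts about the center; L_before = L_after.
Added inertia Σmr² = (0.882)(0.208)² + (0.216)(0.133)² + (1.47)(0.254)² = 0.1368 kg·m²; I_f = 0.05120 + 0.1368 = 0.1880 kg·m².
ω_f = I_p ω_i / I_f = (0.05120)(13.3) / 0.1880 = 3.622 rpm.
KE_i = ½(0.05120)(1.393 rad/s)² = 0.04966 J; KE_f = ½(0.1880)(0.3793)² = 0.01352 J.

energy lost ≈ 0.0361 J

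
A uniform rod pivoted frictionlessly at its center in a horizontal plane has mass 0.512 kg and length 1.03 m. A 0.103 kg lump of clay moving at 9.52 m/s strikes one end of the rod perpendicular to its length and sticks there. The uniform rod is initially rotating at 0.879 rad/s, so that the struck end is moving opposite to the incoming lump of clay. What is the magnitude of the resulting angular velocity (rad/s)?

About the pivot the impulsive forces during the collision are internal, so angular momentum about that axis is conserved.
I_p = (1/12)(0.512)(1.03)² = 0.04527 kg·m². Taking the sense of the lump of clay's angular momentum as positive, L_{lump} = m v R = (0.103)(9.52)(1.03/2) = 0.5050 kg·m²/s.
L_i = −I_p ω_p + m v R = −(0.04527)(0.879) + 0.5050 = 0.4652 kg·m²/s.
After sticking, I_f = I_p + m R² = 0.04527 + (0.103)(1.03/2)² = 0.07258 kg·m².
ω_f = L_i / I_f = 0.4652 / 0.07258 = 6.409 rad/s.

|ω_f| ≈ 6.41 rad/s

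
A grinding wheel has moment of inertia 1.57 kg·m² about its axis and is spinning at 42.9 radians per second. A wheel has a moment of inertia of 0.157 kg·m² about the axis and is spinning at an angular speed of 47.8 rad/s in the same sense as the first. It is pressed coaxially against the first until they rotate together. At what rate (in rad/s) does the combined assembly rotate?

No external torque acts about the common axis, so total angular momentum is conserved.
Taking A's sense as positive: L = (1.570)(42.9) + (0.1570)(47.8) = 74.86 kg·m²·rad/s.
Combined I = 1.570 + 0.1570 = 1.727 kg·m².
ω_f = L / I = 74.86 / 1.727 = 43.35 rad/s.

|ω_f| ≈ 43.3 rad/s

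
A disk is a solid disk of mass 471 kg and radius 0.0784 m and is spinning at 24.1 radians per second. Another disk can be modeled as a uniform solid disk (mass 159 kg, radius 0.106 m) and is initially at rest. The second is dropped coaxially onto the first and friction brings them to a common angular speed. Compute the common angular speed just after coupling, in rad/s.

|ω_f| ≈ 14.9 rad/s

The coupling torques are internal; angular momentum about the shared axis is conserved.
Moments of inertia: I_A = ½(471)(0.0784)² = 1.448 kg·m²; I_B = ½(159)(0.106)² = 0.8933 kg·m².
Taking A's sense as positive: L = (1.448)(24.1) = 34.89 kg·m²·rad/s.
Combined I = 1.448 + 0.8933 = 2.341 kg·m².
ω_f = L / I = 34.89 / 2.341 = 14.90 rad/s.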